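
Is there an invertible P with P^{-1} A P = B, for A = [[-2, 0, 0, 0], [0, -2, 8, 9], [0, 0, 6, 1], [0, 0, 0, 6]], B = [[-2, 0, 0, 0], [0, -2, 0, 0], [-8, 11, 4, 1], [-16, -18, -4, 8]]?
Two matrices over a field are similar if and only if they have the same invariant factors.

Both A and B have characteristic polynomial (x - 6)^2(x + 2)^2 and minimal polynomial (x - 6)^2(x + 2). Computing further, both have invariant factors x + 2, (x - 6)^2(x + 2). Hence A and B are similar.

Yes.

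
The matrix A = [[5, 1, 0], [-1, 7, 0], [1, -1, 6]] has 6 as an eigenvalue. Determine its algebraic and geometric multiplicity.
algebraic multiplicity 3, geometric multiplicity 2

The characteristic polynomial is (x - 6)^3, so the factor x - 6 appears with exponent 3: the algebraic multiplicity is 3.

rank(A - 6I) = 1, so the eigenspace has dimension 3 - 1 = 2: the geometric multiplicity is 2.

Since 2 < 3, A is not diagonalizable.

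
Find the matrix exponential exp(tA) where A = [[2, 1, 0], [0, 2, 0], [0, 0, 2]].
e^{tA} = [[e^{2*t}, t*e^{2*t}, 0], [0, e^{2*t}, 0], [0, 0, e^{2*t}]]

A has Jordan form J = [[2, 1, 0], [0, 2, 0], [0, 0, 2]] with A = PJP^{-1}, so e^{tA} = P e^{tJ} P^{-1}.

For a Jordan block J_k(λ), e^{tJ_k(λ)} = e^{λt} · (I + tN + t^2 N^2/2! + ... + t^{k-1} N^{k-1}/(k-1)!) where N is the nilpotent superdiagonal part.

Assembling the blocks and conjugating back gives the entries of e^{tA} as shown above.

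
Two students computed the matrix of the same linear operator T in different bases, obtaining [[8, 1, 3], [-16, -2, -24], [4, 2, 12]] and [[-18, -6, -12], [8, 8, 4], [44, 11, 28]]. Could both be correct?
Two matrices over a field are similar if and only if they have the same invariant factors.

Both A and B have characteristic polynomial (x - 6)^3 and minimal polynomial (x - 6)^2. Computing further, both have invariant factors x - 6, (x - 6)^2. Hence A and B are similar.

Yes.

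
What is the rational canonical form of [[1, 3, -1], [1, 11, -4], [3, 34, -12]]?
The invariant factors of A (the non-unit diagonal entries of the Smith normal form of xI - A over ℚ[x]) are x^3 + 3x - 3, each dividing the next. The characteristic polynomial is their product, x^3 + 3x - 3.

The rational canonical form is the block-diagonal matrix of companion matrices C(f_i):
R = [[0, 0, 3], [1, 0, -3], [0, 1, 0]].

Note the characteristic polynomial does not split into linear factors over ℚ, so A has no Jordan form over ℚ; the rational canonical form exists over any field.

R = [[0, 0, 3], [1, 0, -3], [0, 1, 0]]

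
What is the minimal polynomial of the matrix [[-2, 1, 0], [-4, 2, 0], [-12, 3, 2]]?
The characteristic polynomial factors as x^2(x - 2). The minimal polynomial is ∏(x - λ)^{k_λ} where k_λ is the size of the largest Jordan block at λ.

For λ = 0: rank(A) = 2, and the largest Jordan block has size 2 (the smallest k with rank(A^k) = rank(A^(k+1))).
For λ = 2: rank(A - 2I) = 2, and the largest Jordan block has size 1 (the smallest k with rank((A - 2I)^k) = rank((A - 2I)^(k+1))).

So m_A(x) = x^2(x - 2).

m_A(x) = x^2(x - 2)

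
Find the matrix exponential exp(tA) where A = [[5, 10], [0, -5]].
e^{tA} = [[e^{5*t}, 2*sinh(5*t)], [0, e^{-5*t}]]

A has Jordan form J = [[-5, 0], [0, 5]] with A = PJP^{-1}, so e^{tA} = P e^{tJ} P^{-1}.

For a Jordan block J_k(λ), e^{tJ_k(λ)} = e^{λt} · (I + tN + t^2 N^2/2! + ... + t^{k-1} N^{k-1}/(k-1)!) where N is the nilpotent superdiagonal part.

Assembling the blocks and conjugating back gives the entries of e^{tA} as shown above.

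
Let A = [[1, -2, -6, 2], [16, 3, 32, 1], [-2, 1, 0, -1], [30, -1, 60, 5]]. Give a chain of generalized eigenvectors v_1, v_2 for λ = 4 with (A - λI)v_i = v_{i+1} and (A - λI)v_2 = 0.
We seek v_1 ∈ ker((A - 4I)^2) \ ker(A - 4I), then set v_{i+1} = (A - 4I) v_i.

One such chain is v_1 = [[-4, -2, 2, -1]]^T, v_2 = [[2, 1, -1, 1]]^T. Check: (A - 4I) v_2 = [[0, 0, 0, 0]]^T = 0.

v_1 = [[-4, -2, 2, -1]]^T, v_2 = [[2, 1, -1, 1]]^T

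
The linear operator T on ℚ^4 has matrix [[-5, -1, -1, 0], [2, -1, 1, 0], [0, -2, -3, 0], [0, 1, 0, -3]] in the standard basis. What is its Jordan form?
J = [[-3, 1, 0, 0], [0, -3, 1, 0], [0, 0, -3, 0], [0, 0, 0, -3]]

The characteristic polynomial is det(xI - A) = (x + 3)^4, so the eigenvalues are -3 (algebraic multiplicity 4).

For λ = -3: rank(A + 3I) = 2, rank((A + 3I)^2) = 1, rank((A + 3I)^3) = 0. The eigenspace has dimension 4 - 2 = 2, so there are 2 Jordan blocks; the rank sequence gives block sizes [3, 1].

Assembling the blocks gives the Jordan form J above.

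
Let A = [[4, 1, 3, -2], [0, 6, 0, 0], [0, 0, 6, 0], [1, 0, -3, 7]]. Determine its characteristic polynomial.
χ_A(x) = (x - 6)^3(x - 5)

xI - A = [[x - 4, -1, -3, 2], [0, x - 6, 0, 0], [0, 0, x - 6, 0], [-1, 0, 3, x - 7]].

Expanding det(xI - A) along the first row:
det(xI - A) = + (x - 4)·det([[x - 6, 0, 0], [0, x - 6, 0], [0, 3, x - 7]]) - (-1)·det([[0, 0, 0], [0, x - 6, 0], [-1, 3, x - 7]]) + (-3)·det([[0, x - 6, 0], [0, 0, 0], [-1, 0, x - 7]]) - (2)·det([[0, x - 6, 0], [0, 0, x - 6], [-1, 0, 3]]).

Evaluating gives χ_A(x) = x^4 - 23x^3 + 198x^2 - 756x + 1080 = (x - 6)^3(x - 5).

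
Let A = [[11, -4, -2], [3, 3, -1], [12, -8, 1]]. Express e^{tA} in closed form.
e^{tA} = [[(6*t + 1)*e^{5*t}, -4*t*e^{5*t}, -2*t*e^{5*t}], [3*t*e^{5*t}, (1 - 2*t)*e^{5*t}, -t*e^{5*t}], [12*t*e^{5*t}, -8*t*e^{5*t}, (1 - 4*t)*e^{5*t}]]

A has Jordan form J = [[5, 1, 0], [0, 5, 0], [0, 0, 5]] with A = PJP^{-1}, so e^{tA} = P e^{tJ} P^{-1}.

For a Jordan block J_k(λ), e^{tJ_k(λ)} = e^{λt} · (I + tN + t^2 N^2/2! + ... + t^{k-1} N^{k-1}/(k-1)!) where N is the nilpotent superdiagonal part.

Assembling the blocks and conjugating back gives the entries of e^{tA} as shown above.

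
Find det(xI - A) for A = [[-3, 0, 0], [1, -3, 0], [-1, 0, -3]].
χ_A(x) = (x + 3)^3

xI - A = [[x + 3, 0, 0], [-1, x + 3, 0], [1, 0, x + 3]].

Expanding det(xI - A) along the first row:
det(xI - A) = + (x + 3)·det([[x + 3, 0], [0, x + 3]]) - (0)·det([[-1, 0], [1, x + 3]]) + (0)·det([[-1, x + 3], [1, 0]]).

Evaluating gives χ_A(x) = x^3 + 9x^2 + 27x + 27 = (x + 3)^3.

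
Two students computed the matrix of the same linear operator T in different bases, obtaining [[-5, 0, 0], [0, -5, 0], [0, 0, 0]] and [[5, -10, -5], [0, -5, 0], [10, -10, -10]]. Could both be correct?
Two matrices over a field are similar if and only if they have the same invariant factors.

Both A and B have characteristic polynomial x(x + 5)^2 and minimal polynomial x(x + 5). Computing further, both have invariant factors x + 5, x(x + 5). Hence A and B are similar.

Yes.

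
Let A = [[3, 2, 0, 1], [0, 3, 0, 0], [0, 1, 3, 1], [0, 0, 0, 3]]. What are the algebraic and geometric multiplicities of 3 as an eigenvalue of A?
The characteristic polynomial is (x - 3)^4, so the factor x - 3 appears with exponent 4: the algebraic multiplicity is 4.

rank(A - 3I) = 2, so the eigenspace has dimension 4 - 2 = 2: the geometric multiplicity is 2.

Since 2 < 4, A is not diagonalizable.

algebraic multiplicity 4, geometric multiplicity 2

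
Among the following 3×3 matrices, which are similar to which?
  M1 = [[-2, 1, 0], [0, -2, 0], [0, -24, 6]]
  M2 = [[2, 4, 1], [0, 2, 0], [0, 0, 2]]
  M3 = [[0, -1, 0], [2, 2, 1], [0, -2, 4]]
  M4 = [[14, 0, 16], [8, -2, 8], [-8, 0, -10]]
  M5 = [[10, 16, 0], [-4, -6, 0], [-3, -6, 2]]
4 classes: {M1}, {M2, M5}, {M3}, {M4}

Characteristic polynomials: χ_{M1} = (x - 6)(x + 2)^2, χ_{M2} = (x - 2)^3, χ_{M3} = (x - 2)^3, χ_{M4} = (x - 6)(x + 2)^2, χ_{M5} = (x - 2)^3.

{M1}: invariant factors (x - 6)(x + 2)^2.

{M2, M5}: invariant factors x - 2, (x - 2)^2.

{M3}: invariant factors (x - 2)^3.

{M4}: invariant factors x + 2, (x - 6)(x + 2).

Matrices are similar if and only if their invariant-factor lists agree; the partition into similarity classes is {M1}, {M2, M5}, {M3}, {M4}.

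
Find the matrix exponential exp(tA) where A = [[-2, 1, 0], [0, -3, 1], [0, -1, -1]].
e^{tA} = [[e^{-2*t}, t*(2 - t)*e^{-2*t}/2, t^2*e^{-2*t}/2], [0, (1 - t)*e^{-2*t}, t*e^{-2*t}], [0, -t*e^{-2*t}, (t + 1)*e^{-2*t}]]

A has Jordan form J = [[-2, 1, 0], [0, -2, 1], [0, 0, -2]] with A = PJP^{-1}, so e^{tA} = P e^{tJ} P^{-1}.

For a Jordan block J_k(λ), e^{tJ_k(λ)} = e^{λt} · (I + tN + t^2 N^2/2! + ... + t^{k-1} N^{k-1}/(k-1)!) where N is the nilpotent superdiagonal part.

Assembling the blocks and conjugating back gives the entries of e^{tA} as shown above.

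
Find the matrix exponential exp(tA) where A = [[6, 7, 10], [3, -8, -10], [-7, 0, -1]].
A has Jordan form J = [[-1, 1, 0], [0, -1, 1], [0, 0, -1]] with A = PJP^{-1}, so e^{tA} = P e^{tJ} P^{-1}.

For a Jordan block J_k(λ), e^{tJ_k(λ)} = e^{λt} · (I + tN + t^2 N^2/2! + ... + t^{k-1} N^{k-1}/(k-1)!) where N is the nilpotent superdiagonal part.

Assembling the blocks and conjugating back gives the entries of e^{tA} as shown above.

e^{tA} = [[(7*t + 1)*e^{-t}, 7*t*e^{-t}, 10*t*e^{-t}], [t*(35*t + 3)*e^{-t}, (35*t^2 - 7*t + 1)*e^{-t}, 10*t*(5*t - 1)*e^{-t}], [7*t*(-7*t - 2)*e^{-t}/2, -49*t^2*e^{-t}/2, (1 - 35*t^2)*e^{-t}]]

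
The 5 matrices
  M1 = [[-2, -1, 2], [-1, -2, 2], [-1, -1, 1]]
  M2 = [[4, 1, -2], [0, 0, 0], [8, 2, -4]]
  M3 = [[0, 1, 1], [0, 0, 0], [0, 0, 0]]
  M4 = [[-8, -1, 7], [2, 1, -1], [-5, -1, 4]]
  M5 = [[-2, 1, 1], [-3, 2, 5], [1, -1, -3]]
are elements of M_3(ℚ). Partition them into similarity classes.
Characteristic polynomials: χ_{M1} = (x + 1)^3, χ_{M2} = x^3, χ_{M3} = x^3, χ_{M4} = x^2(x + 3), χ_{M5} = (x + 1)^3.

{M1}: invariant factors x + 1, (x + 1)^2.

{M2, M3}: invariant factors x, x^2.

{M4}: invariant factors x^2(x + 3).

{M5}: invariant factors (x + 1)^3.

Matrices are similar if and only if their invariant-factor lists agree; the partition into similarity classes is {M1}, {M2, M3}, {M4}, {M5}.

4 classes: {M1}, {M2, M3}, {M4}, {M5}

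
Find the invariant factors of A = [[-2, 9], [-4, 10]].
(x - 4)^2

The Jordan structure of A has elementary divisors (x - 4)^2. Arranging the block sizes at each eigenvalue in decreasing order and taking row products gives the invariant factors.

Invariant factors (smallest first, each dividing the next): (x - 4)^2.

Check: the last factor (x - 4)^2 is the minimal polynomial, and the product (x - 4)^2 is the characteristic polynomial.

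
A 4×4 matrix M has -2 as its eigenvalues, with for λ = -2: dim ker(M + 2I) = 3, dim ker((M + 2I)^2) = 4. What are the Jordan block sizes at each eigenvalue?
Jordan blocks: (-2, 2), (-2, 1), (-2, 1)

λ = -2: successive nullity increments [3, 1] count blocks of size ≥ k; block sizes are [2, 1, 1].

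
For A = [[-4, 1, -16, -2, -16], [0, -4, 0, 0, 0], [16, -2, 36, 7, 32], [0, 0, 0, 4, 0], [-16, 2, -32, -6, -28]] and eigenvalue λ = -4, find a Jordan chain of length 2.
v_1 = [[0, 1, 0, 0, 0]]^T, v_2 = [[1, 0, -2, 0, 2]]^T

We seek v_1 ∈ ker((A + 4I)^2) \ ker(A + 4I), then set v_{i+1} = (A + 4I) v_i.

One such chain is v_1 = [[0, 1, 0, 0, 0]]^T, v_2 = [[1, 0, -2, 0, 2]]^T. Check: (A + 4I) v_2 = [[0, 0, 0, 0, 0]]^T = 0.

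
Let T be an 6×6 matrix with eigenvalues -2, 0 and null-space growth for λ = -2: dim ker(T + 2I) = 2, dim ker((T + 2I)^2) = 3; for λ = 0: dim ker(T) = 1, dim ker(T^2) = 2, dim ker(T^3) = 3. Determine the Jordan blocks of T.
λ = -2: successive nullity increments [2, 1] count blocks of size ≥ k; block sizes are [2, 1].
λ = 0: successive nullity increments [1, 1, 1] count blocks of size ≥ k; block sizes are [3].

Jordan blocks: (-2, 2), (-2, 1), (0, 3)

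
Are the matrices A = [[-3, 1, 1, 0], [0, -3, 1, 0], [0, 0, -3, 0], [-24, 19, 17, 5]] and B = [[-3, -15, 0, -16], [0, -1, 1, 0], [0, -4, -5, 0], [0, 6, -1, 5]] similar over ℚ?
Two matrices over a field are similar if and only if they have the same invariant factors.

Both A and B have characteristic polynomial (x - 5)(x + 3)^3 and minimal polynomial (x - 5)(x + 3)^3. Computing further, both have invariant factors (x - 5)(x + 3)^3. Hence A and B are similar.

Yes.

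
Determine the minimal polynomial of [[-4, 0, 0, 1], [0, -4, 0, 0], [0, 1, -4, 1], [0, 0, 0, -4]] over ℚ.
m_A(x) = (x + 4)^2

The characteristic polynomial factors as (x + 4)^4. The minimal polynomial is ∏(x - λ)^{k_λ} where k_λ is the size of the largest Jordan block at λ.

For λ = -4: rank(A + 4I) = 2, and the largest Jordan block has size 2 (the smallest k with rank((A + 4I)^k) = rank((A + 4I)^(k+1))).

So m_A(x) = (x + 4)^2.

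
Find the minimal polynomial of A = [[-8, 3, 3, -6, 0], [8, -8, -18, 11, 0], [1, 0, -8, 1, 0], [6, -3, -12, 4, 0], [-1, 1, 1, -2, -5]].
The characteristic polynomial factors as (x + 5)^5. The minimal polynomial is ∏(x - λ)^{k_λ} where k_λ is the size of the largest Jordan block at λ.

For λ = -5: rank(A + 5I) = 2, and the largest Jordan block has size 2 (the smallest k with rank((A + 5I)^k) = rank((A + 5I)^(k+1))).

So m_A(x) = (x + 5)^2.

m_A(x) = (x + 5)^2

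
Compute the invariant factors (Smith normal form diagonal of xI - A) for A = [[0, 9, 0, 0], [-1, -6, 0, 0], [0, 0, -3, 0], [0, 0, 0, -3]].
The Jordan structure of A has elementary divisors (x + 3)^2, (x + 3), (x + 3). Arranging the block sizes at each eigenvalue in decreasing order and taking row products gives the invariant factors.

Invariant factors (smallest first, each dividing the next): x + 3, x + 3, (x + 3)^2.

Check: the last factor (x + 3)^2 is the minimal polynomial, and the product (x + 3)^4 is the characteristic polynomial.

x + 3, x + 3, (x + 3)^2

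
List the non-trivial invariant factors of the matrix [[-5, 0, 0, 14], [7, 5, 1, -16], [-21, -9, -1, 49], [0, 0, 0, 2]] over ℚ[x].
(x - 2)^3(x + 5)

The Jordan structure of A has elementary divisors (x + 5), (x - 2)^3. Arranging the block sizes at each eigenvalue in decreasing order and taking row products gives the invariant factors.

Invariant factors (smallest first, each dividing the next): (x - 2)^3(x + 5).

Check: the last factor (x - 2)^3(x + 5) is the minimal polynomial, and the product (x - 2)^3(x + 5) is the characteristic polynomial.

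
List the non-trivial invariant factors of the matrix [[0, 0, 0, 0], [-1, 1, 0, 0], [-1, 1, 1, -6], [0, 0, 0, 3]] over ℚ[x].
The Jordan structure of A has elementary divisors x, (x - 1)^2, (x - 3). Arranging the block sizes at each eigenvalue in decreasing order and taking row products gives the invariant factors.

Invariant factors (smallest first, each dividing the next): x(x - 3)(x - 1)^2.

Check: the last factor x(x - 3)(x - 1)^2 is the minimal polynomial, and the product x(x - 3)(x - 1)^2 is the characteristic polynomial.

x(x - 3)(x - 1)^2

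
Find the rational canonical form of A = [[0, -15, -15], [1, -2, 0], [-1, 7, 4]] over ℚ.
The invariant factors of A (the non-unit diagonal entries of the Smith normal form of xI - A over ℚ[x]) are (x - 3)(x^2 + x - 5), each dividing the next. The characteristic polynomial is their product, (x - 3)(x^2 + x - 5).

The rational canonical form is the block-diagonal matrix of companion matrices C(f_i):
R = [[0, 0, -15], [1, 0, 8], [0, 1, 2]].

Note the characteristic polynomial does not split into linear factors over ℚ, so A has no Jordan form over ℚ; the rational canonical form exists over any field.

R = [[0, 0, -15], [1, 0, 8], [0, 1, 2]]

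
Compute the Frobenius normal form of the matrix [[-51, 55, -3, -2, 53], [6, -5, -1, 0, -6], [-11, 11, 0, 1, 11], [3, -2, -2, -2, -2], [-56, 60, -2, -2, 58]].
The invariant factors of A (the non-unit diagonal entries of the Smith normal form of xI - A over ℚ[x]) are (x + 2)(x^2 - x + 4)^2, each dividing the next. The characteristic polynomial is their product, (x + 2)(x^2 - x + 4)^2.

The rational canonical form is the block-diagonal matrix of companion matrices C(f_i):
R = [[0, 0, 0, 0, -32], [1, 0, 0, 0, 0], [0, 1, 0, 0, -10], [0, 0, 1, 0, -5], [0, 0, 0, 1, 0]].

Note the characteristic polynomial does not split into linear factors over ℚ, so A has no Jordan form over ℚ; the rational canonical form exists over any field.

R = [[0, 0, 0, 0, -32], [1, 0, 0, 0, 0], [0, 1, 0, 0, -10], [0, 0, 1, 0, -5], [0, 0, 0, 1, 0]]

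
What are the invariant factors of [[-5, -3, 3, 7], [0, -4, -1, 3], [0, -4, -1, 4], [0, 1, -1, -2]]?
x + 5, (x + 1)^2(x + 5)

The Jordan structure of A has elementary divisors (x + 5), (x + 5), (x + 1)^2. Arranging the block sizes at each eigenvalue in decreasing order and taking row products gives the invariant factors.

Invariant factors (smallest first, each dividing the next): x + 5, (x + 1)^2(x + 5).

Check: the last factor (x + 1)^2(x + 5) is the minimal polynomial, and the product (x + 1)^2(x + 5)^2 is the characteristic polynomial.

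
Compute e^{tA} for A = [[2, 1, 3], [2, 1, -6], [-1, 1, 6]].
A has Jordan form J = [[3, 1, 0], [0, 3, 0], [0, 0, 3]] with A = PJP^{-1}, so e^{tA} = P e^{tJ} P^{-1}.

For a Jordan block J_k(λ), e^{tJ_k(λ)} = e^{λt} · (I + tN + t^2 N^2/2! + ... + t^{k-1} N^{k-1}/(k-1)!) where N is the nilpotent superdiagonal part.

Assembling the blocks and conjugating back gives the entries of e^{tA} as shown above.

e^{tA} = [[(1 - t)*e^{3*t}, t*e^{3*t}, 3*t*e^{3*t}], [2*t*e^{3*t}, (1 - 2*t)*e^{3*t}, -6*t*e^{3*t}], [-t*e^{3*t}, t*e^{3*t}, (3*t + 1)*e^{3*t}]]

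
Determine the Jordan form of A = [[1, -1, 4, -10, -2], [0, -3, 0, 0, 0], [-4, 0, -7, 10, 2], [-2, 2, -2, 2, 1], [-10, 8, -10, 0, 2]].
The characteristic polynomial is det(xI - A) = (x - 2)^2(x + 3)^3, so the eigenvalues are -3 (algebraic multiplicity 3), 2 (algebraic multiplicity 2).

For λ = -3: rank(A + 3I) = 3, rank((A + 3I)^2) = 2. The eigenspace has dimension 5 - 3 = 2, so there are 2 Jordan blocks; the rank sequence gives block sizes [2, 1].

For λ = 2: rank(A - 2I) = 4, rank((A - 2I)^2) = 3. The eigenspace has dimension 5 - 4 = 1, so there is 1 Jordan block; the rank sequence gives block sizes [2].

Assembling the blocks gives the Jordan form J above.

J = [[-3, 1, 0, 0, 0], [0, -3, 0, 0, 0], [0, 0, -3, 0, 0], [0, 0, 0, 2, 1], [0, 0, 0, 0, 2]]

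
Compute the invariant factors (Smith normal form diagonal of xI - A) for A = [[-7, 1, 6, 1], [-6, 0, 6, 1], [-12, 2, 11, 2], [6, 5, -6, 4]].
The Jordan structure of A has elementary divisors (x + 1), (x + 1), (x - 5)^2. Arranging the block sizes at each eigenvalue in decreasing order and taking row products gives the invariant factors.

Invariant factors (smallest first, each dividing the next): x + 1, (x - 5)^2(x + 1).

Check: the last factor (x - 5)^2(x + 1) is the minimal polynomial, and the product (x - 5)^2(x + 1)^2 is the characteristic polynomial.

x + 1, (x - 5)^2(x + 1)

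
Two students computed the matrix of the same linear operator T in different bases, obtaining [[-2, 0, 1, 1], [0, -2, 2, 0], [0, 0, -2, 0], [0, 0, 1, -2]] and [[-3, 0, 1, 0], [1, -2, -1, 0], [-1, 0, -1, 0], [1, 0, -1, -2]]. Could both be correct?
Both have characteristic polynomial (x + 2)^4, but the minimal polynomial of A is (x + 2)^3 while the minimal polynomial of B is (x + 2)^2. The minimal polynomial is a similarity invariant, so A and B are not similar.

No.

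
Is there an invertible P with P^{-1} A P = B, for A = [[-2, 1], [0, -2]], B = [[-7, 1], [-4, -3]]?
trace(A) = -4 but trace(B) = -10. The trace is a similarity invariant, so A and B are not similar.

No.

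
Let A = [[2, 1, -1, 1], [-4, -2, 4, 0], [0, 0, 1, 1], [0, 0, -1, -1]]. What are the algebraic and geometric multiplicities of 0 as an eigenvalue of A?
algebraic multiplicity 4, geometric multiplicity 2

The characteristic polynomial is x^4, so the factor x appears with exponent 4: the algebraic multiplicity is 4.

rank(A) = 2, so the eigenspace has dimension 4 - 2 = 2: the geometric multiplicity is 2.

Since 2 < 4, A is not diagonalizable.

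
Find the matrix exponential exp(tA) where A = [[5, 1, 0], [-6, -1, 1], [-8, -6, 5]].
A has Jordan form J = [[3, 1, 0], [0, 3, 1], [0, 0, 3]] with A = PJP^{-1}, so e^{tA} = P e^{tJ} P^{-1}.

For a Jordan block J_k(λ), e^{tJ_k(λ)} = e^{λt} · (I + tN + t^2 N^2/2! + ... + t^{k-1} N^{k-1}/(k-1)!) where N is the nilpotent superdiagonal part.

Assembling the blocks and conjugating back gives the entries of e^{tA} as shown above.

e^{tA} = [[(-t^2 + 2*t + 1)*e^{3*t}, t*(1 - t)*e^{3*t}, t^2*e^{3*t}/2], [2*t*(t - 3)*e^{3*t}, (2*t^2 - 4*t + 1)*e^{3*t}, t*(1 - t)*e^{3*t}], [2*t*(t - 4)*e^{3*t}, 2*t*(t - 3)*e^{3*t}, (-t^2 + 2*t + 1)*e^{3*t}]]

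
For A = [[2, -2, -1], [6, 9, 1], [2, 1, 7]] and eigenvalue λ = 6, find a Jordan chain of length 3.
We seek v_1 ∈ ker((A - 6I)^3) \ ker((A - 6I)^2), then set v_{i+1} = (A - 6I) v_i.

One such chain is v_1 = [[2, -4, -1]]^T, v_2 = [[1, -1, -1]]^T, v_3 = [[-1, 2, 0]]^T. Check: (A - 6I) v_3 = [[0, 0, 0]]^T = 0.

v_1 = [[2, -4, -1]]^T, v_2 = [[1, -1, -1]]^T, v_3 = [[-1, 2, 0]]^T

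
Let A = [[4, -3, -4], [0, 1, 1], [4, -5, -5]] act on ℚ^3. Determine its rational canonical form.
The invariant factors of A (the non-unit diagonal entries of the Smith normal form of xI - A over ℚ[x]) are x^3 - 4, each dividing the next. The characteristic polynomial is their product, x^3 - 4.

The rational canonical form is the block-diagonal matrix of companion matrices C(f_i):
R = [[0, 0, 4], [1, 0, 0], [0, 1, 0]].

Note the characteristic polynomial does not split into linear factors over ℚ, so A has no Jordan form over ℚ; the rational canonical form exists over any field.

R = [[0, 0, 4], [1, 0, 0], [0, 1, 0]]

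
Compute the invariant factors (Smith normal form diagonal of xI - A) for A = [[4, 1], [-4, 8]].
The Jordan structure of A has elementary divisors (x - 6)^2. Arranging the block sizes at each eigenvalue in decreasing order and taking row products gives the invariant factors.

Invariant factors (smallest first, each dividing the next): (x - 6)^2.

Check: the last factor (x - 6)^2 is the minimal polynomial, and the product (x - 6)^2 is the characteristic polynomial.

(x - 6)^2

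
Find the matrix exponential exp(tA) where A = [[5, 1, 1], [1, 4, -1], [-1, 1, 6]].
e^{tA} = [[e^{5*t}, t*e^{5*t}, t*e^{5*t}], [t*e^{5*t}, (t^2/2 - t + 1)*e^{5*t}, t*(t - 2)*e^{5*t}/2], [-t*e^{5*t}, t*(2 - t)*e^{5*t}/2, (-t^2/2 + t + 1)*e^{5*t}]]

A has Jordan form J = [[5, 1, 0], [0, 5, 1], [0, 0, 5]] with A = PJP^{-1}, so e^{tA} = P e^{tJ} P^{-1}.

For a Jordan block J_k(λ), e^{tJ_k(λ)} = e^{λt} · (I + tN + t^2 N^2/2! + ... + t^{k-1} N^{k-1}/(k-1)!) where N is the nilpotent superdiagonal part.

Assembling the blocks and conjugating back gives the entries of e^{tA} as shown above.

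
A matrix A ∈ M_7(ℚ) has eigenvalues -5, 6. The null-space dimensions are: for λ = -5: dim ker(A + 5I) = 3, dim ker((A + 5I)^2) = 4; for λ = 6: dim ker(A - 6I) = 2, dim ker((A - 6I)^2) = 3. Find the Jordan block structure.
Jordan blocks: (-5, 2), (-5, 1), (-5, 1), (6, 2), (6, 1)

λ = -5: successive nullity increments [3, 1] count blocks of size ≥ k; block sizes are [2, 1, 1].
λ = 6: successive nullity increments [2, 1] count blocks of size ≥ k; block sizes are [2, 1].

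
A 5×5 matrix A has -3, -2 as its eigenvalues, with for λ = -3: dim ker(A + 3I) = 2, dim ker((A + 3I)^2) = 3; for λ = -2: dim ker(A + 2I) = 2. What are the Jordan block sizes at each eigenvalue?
λ = -3: successive nullity increments [2, 1] count blocks of size ≥ k; block sizes are [2, 1].
λ = -2: successive nullity increments [2] count blocks of size ≥ k; block sizes are [1, 1].

Jordan blocks: (-3, 2), (-3, 1), (-2, 1), (-2, 1)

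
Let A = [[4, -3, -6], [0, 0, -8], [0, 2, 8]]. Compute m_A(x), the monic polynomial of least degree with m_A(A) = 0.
m_A(x) = (x - 4)^2

The characteristic polynomial factors as (x - 4)^3. The minimal polynomial is ∏(x - λ)^{k_λ} where k_λ is the size of the largest Jordan block at λ.

For λ = 4: rank(A - 4I) = 1, and the largest Jordan block has size 2 (the smallest k with rank((A - 4I)^k) = rank((A - 4I)^(k+1))).

So m_A(x) = (x - 4)^2.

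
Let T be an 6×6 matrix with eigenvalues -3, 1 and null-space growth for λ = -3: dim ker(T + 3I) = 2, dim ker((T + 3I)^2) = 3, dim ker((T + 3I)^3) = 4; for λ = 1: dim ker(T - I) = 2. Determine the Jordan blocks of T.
λ = -3: successive nullity increments [2, 1, 1] count blocks of size ≥ k; block sizes are [3, 1].
λ = 1: successive nullity increments [2] count blocks of size ≥ k; block sizes are [1, 1].

Jordan blocks: (-3, 3), (-3, 1), (1, 1), (1, 1)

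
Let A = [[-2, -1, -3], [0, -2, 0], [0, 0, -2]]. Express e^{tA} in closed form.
A has Jordan form J = [[-2, 1, 0], [0, -2, 0], [0, 0, -2]] with A = PJP^{-1}, so e^{tA} = P e^{tJ} P^{-1}.

For a Jordan block J_k(λ), e^{tJ_k(λ)} = e^{λt} · (I + tN + t^2 N^2/2! + ... + t^{k-1} N^{k-1}/(k-1)!) where N is the nilpotent superdiagonal part.

Assembling the blocks and conjugating back gives the entries of e^{tA} as shown above.

e^{tA} = [[e^{-2*t}, -t*e^{-2*t}, -3*t*e^{-2*t}], [0, e^{-2*t}, 0], [0, 0, e^{-2*t}]]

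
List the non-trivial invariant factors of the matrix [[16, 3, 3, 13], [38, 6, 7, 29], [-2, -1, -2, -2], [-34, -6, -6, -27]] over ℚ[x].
The Jordan structure of A has elementary divisors (x + 4), (x + 1)^3. Arranging the block sizes at each eigenvalue in decreasing order and taking row products gives the invariant factors.

Invariant factors (smallest first, each dividing the next): (x + 1)^3(x + 4).

Check: the last factor (x + 1)^3(x + 4) is the minimal polynomial, and the product (x + 1)^3(x + 4) is the characteristic polynomial.

(x + 1)^3(x + 4)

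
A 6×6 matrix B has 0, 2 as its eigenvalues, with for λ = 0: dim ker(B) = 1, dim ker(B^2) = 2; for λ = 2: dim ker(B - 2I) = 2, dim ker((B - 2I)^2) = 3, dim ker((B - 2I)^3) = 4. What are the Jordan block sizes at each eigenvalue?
λ = 0: successive nullity increments [1, 1] count blocks of size ≥ k; block sizes are [2].
λ = 2: successive nullity increments [2, 1, 1] count blocks of size ≥ k; block sizes are [3, 1].

Jordan blocks: (0, 2), (2, 3), (2, 1)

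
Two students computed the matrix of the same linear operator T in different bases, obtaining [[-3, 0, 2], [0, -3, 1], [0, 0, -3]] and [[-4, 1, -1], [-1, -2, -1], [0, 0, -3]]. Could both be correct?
Two matrices over a field are similar if and only if they have the same invariant factors.

Both A and B have characteristic polynomial (x + 3)^3 and minimal polynomial (x + 3)^2. Computing further, both have invariant factors x + 3, (x + 3)^2. Hence A and B are similar.

Yes.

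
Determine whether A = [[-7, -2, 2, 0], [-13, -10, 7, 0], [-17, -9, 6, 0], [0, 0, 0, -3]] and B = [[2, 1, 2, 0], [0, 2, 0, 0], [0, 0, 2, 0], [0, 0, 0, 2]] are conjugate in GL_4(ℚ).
trace(A) = -14 but trace(B) = 8. The trace is a similarity invariant, so A and B are not similar.

No.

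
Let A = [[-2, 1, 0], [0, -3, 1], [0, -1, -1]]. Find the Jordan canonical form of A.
J = [[-2, 1, 0], [0, -2, 1], [0, 0, -2]]

The characteristic polynomial is det(xI - A) = (x + 2)^3, so the eigenvalues are -2 (algebraic multiplicity 3).

For λ = -2: rank(A + 2I) = 2, rank((A + 2I)^2) = 1, rank((A + 2I)^3) = 0. The eigenspace has dimension 3 - 2 = 1, so there is 1 Jordan block; the rank sequence gives block sizes [3].

Assembling the blocks gives the Jordan form J above.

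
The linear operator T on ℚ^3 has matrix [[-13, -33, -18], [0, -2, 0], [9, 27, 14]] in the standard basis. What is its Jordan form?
The characteristic polynomial is det(xI - A) = (x - 5)(x + 2)(x + 4), so the eigenvalues are -4 (algebraic multiplicity 1), -2 (algebraic multiplicity 1), 5 (algebraic multiplicity 1).

For λ = -4: algebraic multiplicity 1 gives one 1×1 block.

For λ = -2: algebraic multiplicity 1 gives one 1×1 block.

For λ = 5: algebraic multiplicity 1 gives one 1×1 block.

Assembling the blocks gives the Jordan form J above.

J = [[-4, 0, 0], [0, -2, 0], [0, 0, 5]]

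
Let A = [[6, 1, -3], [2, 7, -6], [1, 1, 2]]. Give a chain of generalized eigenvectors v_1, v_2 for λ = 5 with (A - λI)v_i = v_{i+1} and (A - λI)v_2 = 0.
v_1 = [[0, 1, 0]]^T, v_2 = [[1, 2, 1]]^T

We seek v_1 ∈ ker((A - 5I)^2) \ ker(A - 5I), then set v_{i+1} = (A - 5I) v_i.

One such chain is v_1 = [[0, 1, 0]]^T, v_2 = [[1, 2, 1]]^T. Check: (A - 5I) v_2 = [[0, 0, 0]]^T = 0.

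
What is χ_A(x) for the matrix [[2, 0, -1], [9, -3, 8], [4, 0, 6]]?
χ_A(x) = (x - 4)^2(x + 3)

xI - A = [[x - 2, 0, 1], [-9, x + 3, -8], [-4, 0, x - 6]].

Expanding det(xI - A) along the first row:
det(xI - A) = + (x - 2)·det([[x + 3, -8], [0, x - 6]]) - (0)·det([[-9, -8], [-4, x - 6]]) + (1)·det([[-9, x + 3], [-4, 0]]).

Evaluating gives χ_A(x) = x^3 - 5x^2 - 8x + 48 = (x - 4)^2(x + 3).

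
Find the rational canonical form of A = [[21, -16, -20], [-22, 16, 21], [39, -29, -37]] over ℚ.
The invariant factors of A (the non-unit diagonal entries of the Smith normal form of xI - A over ℚ[x]) are x^3 + 4x + 3, each dividing the next. The characteristic polynomial is their product, x^3 + 4x + 3.

The rational canonical form is the block-diagonal matrix of companion matrices C(f_i):
R = [[0, 0, -3], [1, 0, -4], [0, 1, 0]].

Note the characteristic polynomial does not split into linear factors over ℚ, so A has no Jordan form over ℚ; the rational canonical form exists over any field.

R = [[0, 0, -3], [1, 0, -4], [0, 1, 0]]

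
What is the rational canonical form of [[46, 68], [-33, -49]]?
The invariant factors of A (the non-unit diagonal entries of the Smith normal form of xI - A over ℚ[x]) are (x - 2)(x + 5), each dividing the next. The characteristic polynomial is their product, (x - 2)(x + 5).

The rational canonical form is the block-diagonal matrix of companion matrices C(f_i):
R = [[0, 10], [1, -3]].

R = [[0, 10], [1, -3]]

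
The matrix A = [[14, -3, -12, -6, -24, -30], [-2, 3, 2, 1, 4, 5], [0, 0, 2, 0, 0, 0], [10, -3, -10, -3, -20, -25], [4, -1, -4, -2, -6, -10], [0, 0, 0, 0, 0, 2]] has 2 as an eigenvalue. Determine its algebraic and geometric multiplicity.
algebraic multiplicity 6, geometric multiplicity 4

The characteristic polynomial is (x - 2)^6, so the factor x - 2 appears with exponent 6: the algebraic multiplicity is 6.

rank(A - 2I) = 2, so the eigenspace has dimension 6 - 2 = 4: the geometric multiplicity is 4.

Since 4 < 6, A is not diagonalizable.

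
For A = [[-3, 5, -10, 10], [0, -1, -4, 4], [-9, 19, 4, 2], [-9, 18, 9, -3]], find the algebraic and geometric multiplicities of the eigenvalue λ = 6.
The characteristic polynomial is (x - 6)(x + 3)^3, so the factor x - 6 appears with exponent 1: the algebraic multiplicity is 1.

rank(A - 6I) = 3, so the eigenspace has dimension 4 - 3 = 1: the geometric multiplicity is 1.

algebraic multiplicity 1, geometric multiplicity 1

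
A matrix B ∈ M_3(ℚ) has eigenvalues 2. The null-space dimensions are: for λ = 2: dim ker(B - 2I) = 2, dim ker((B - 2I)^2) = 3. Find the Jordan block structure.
Jordan blocks: (2, 2), (2, 1)

λ = 2: successive nullity increments [2, 1] count blocks of size ≥ k; block sizes are [2, 1].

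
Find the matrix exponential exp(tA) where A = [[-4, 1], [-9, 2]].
A has Jordan form J = [[-1, 1], [0, -1]] with A = PJP^{-1}, so e^{tA} = P e^{tJ} P^{-1}.

For a Jordan block J_k(λ), e^{tJ_k(λ)} = e^{λt} · (I + tN + t^2 N^2/2! + ... + t^{k-1} N^{k-1}/(k-1)!) where N is the nilpotent superdiagonal part.

Assembling the blocks and conjugating back gives the entries of e^{tA} as shown above.

e^{tA} = [[(1 - 3*t)*e^{-t}, t*e^{-t}], [-9*t*e^{-t}, (3*t + 1)*e^{-t}]]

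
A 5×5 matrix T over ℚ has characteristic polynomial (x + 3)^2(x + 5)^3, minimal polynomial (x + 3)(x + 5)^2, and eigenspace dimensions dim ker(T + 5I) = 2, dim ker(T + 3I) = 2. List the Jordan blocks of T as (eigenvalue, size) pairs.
Jordan blocks: (-5, 2), (-5, 1), (-3, 1), (-3, 1)

λ = -5: algebraic multiplicity 3 (exponent in χ_T), largest block size 2 (exponent in m_T), 2 blocks (geometric multiplicity). These force block sizes [2, 1].
λ = -3: algebraic multiplicity 2 (exponent in χ_T), largest block size 1 (exponent in m_T), 2 blocks (geometric multiplicity). These force block sizes [1, 1].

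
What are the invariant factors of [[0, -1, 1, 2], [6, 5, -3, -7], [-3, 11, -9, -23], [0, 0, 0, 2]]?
(x - 2)^2(x + 3)^2

The Jordan structure of A has elementary divisors (x + 3)^2, (x - 2)^2. Arranging the block sizes at each eigenvalue in decreasing order and taking row products gives the invariant factors.

Invariant factors (smallest first, each dividing the next): (x - 2)^2(x + 3)^2.

Check: the last factor (x - 2)^2(x + 3)^2 is the minimal polynomial, and the product (x - 2)^2(x + 3)^2 is the characteristic polynomial.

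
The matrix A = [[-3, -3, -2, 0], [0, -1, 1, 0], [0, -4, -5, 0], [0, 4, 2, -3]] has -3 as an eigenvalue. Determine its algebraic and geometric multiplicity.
algebraic multiplicity 4, geometric multiplicity 2

The characteristic polynomial is (x + 3)^4, so the factor x + 3 appears with exponent 4: the algebraic multiplicity is 4.

rank(A + 3I) = 2, so the eigenspace has dimension 4 - 2 = 2: the geometric multiplicity is 2.

Since 2 < 4, A is not diagonalizable.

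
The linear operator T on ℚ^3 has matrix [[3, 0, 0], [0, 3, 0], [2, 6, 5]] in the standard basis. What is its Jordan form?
The characteristic polynomial is det(xI - A) = (x - 5)(x - 3)^2, so the eigenvalues are 3 (algebraic multiplicity 2), 5 (algebraic multiplicity 1).

For λ = 3: rank(A - 3I) = 1. The eigenspace has dimension 3 - 1 = 2, so there are 2 Jordan blocks; the rank sequence gives block sizes [1, 1].

For λ = 5: algebraic multiplicity 1 gives one 1×1 block.

Assembling the blocks gives the Jordan form J above.

J = [[3, 0, 0], [0, 3, 0], [0, 0, 5]]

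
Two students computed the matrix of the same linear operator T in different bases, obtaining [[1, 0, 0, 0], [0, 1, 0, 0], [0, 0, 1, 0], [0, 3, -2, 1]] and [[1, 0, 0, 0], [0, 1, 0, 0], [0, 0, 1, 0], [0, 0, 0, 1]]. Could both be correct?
Both have characteristic polynomial (x - 1)^4, but the minimal polynomial of A is (x - 1)^2 while the minimal polynomial of B is x - 1. The minimal polynomial is a similarity invariant, so A and B are not similar.

No.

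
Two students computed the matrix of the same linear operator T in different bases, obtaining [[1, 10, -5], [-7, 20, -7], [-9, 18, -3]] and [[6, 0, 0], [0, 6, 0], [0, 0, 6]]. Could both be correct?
Both have characteristic polynomial (x - 6)^3, but the minimal polynomial of A is (x - 6)^2 while the minimal polynomial of B is x - 6. The minimal polynomial is a similarity invariant, so A and B are not similar.

No.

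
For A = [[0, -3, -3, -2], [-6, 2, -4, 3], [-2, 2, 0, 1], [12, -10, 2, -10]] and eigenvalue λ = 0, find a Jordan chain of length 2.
We seek v_1 ∈ ker(A^2) \ ker(A), then set v_{i+1} = A v_i.

One such chain is v_1 = [[0, 1, 0, -1]]^T, v_2 = [[-1, -1, 1, 0]]^T. Check: A v_2 = [[0, 0, 0, 0]]^T = 0.

v_1 = [[0, 1, 0, -1]]^T, v_2 = [[-1, -1, 1, 0]]^T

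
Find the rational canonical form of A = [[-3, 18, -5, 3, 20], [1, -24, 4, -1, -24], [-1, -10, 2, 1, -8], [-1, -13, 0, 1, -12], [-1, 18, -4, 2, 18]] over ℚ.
R = [[0, 0, 0, 0, 0], [1, 0, 0, 0, 0], [0, 1, 0, 0, -8], [0, 0, 1, 0, -12], [0, 0, 0, 1, -6]]

The invariant factors of A (the non-unit diagonal entries of the Smith normal form of xI - A over ℚ[x]) are x^2(x + 2)^3, each dividing the next. The characteristic polynomial is their product, x^2(x + 2)^3.

The rational canonical form is the block-diagonal matrix of companion matrices C(f_i):
R = [[0, 0, 0, 0, 0], [1, 0, 0, 0, 0], [0, 1, 0, 0, -8], [0, 0, 1, 0, -12], [0, 0, 0, 1, -6]].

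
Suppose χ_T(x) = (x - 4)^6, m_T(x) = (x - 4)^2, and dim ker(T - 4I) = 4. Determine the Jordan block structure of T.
λ = 4: algebraic multiplicity 6 (exponent in χ_T), largest block size 2 (exponent in m_T), 4 blocks (geometric multiplicity). These force block sizes [2, 2, 1, 1].

Jordan blocks: (4, 2), (4, 2), (4, 1), (4, 1)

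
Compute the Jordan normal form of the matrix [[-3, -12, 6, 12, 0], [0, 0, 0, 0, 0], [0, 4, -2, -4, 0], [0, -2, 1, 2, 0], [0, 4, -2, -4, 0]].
J = [[-3, 0, 0, 0, 0], [0, 0, 1, 0, 0], [0, 0, 0, 0, 0], [0, 0, 0, 0, 0], [0, 0, 0, 0, 0]]

The characteristic polynomial is det(xI - A) = x^4(x + 3), so the eigenvalues are -3 (algebraic multiplicity 1), 0 (algebraic multiplicity 4).

For λ = -3: algebraic multiplicity 1 gives one 1×1 block.

For λ = 0: rank(A) = 2, rank(A^2) = 1. The eigenspace has dimension 5 - 2 = 3, so there are 3 Jordan blocks; the rank sequence gives block sizes [2, 1, 1].

Assembling the blocks gives the Jordan form J above.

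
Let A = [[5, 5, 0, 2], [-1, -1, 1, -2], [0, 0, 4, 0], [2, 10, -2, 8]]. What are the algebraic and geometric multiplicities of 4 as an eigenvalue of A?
The characteristic polynomial is (x - 4)^4, so the factor x - 4 appears with exponent 4: the algebraic multiplicity is 4.

rank(A - 4I) = 2, so the eigenspace has dimension 4 - 2 = 2: the geometric multiplicity is 2.

Since 2 < 4, A is not diagonalizable.

algebraic multiplicity 4, geometric multiplicity 2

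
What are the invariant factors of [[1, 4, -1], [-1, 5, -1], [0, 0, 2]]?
(x - 3)^2(x - 2)

The Jordan structure of A has elementary divisors (x - 2), (x - 3)^2. Arranging the block sizes at each eigenvalue in decreasing order and taking row products gives the invariant factors.

Invariant factors (smallest first, each dividing the next): (x - 3)^2(x - 2).

Check: the last factor (x - 3)^2(x - 2) is the minimal polynomial, and the product (x - 3)^2(x - 2) is the characteristic polynomial.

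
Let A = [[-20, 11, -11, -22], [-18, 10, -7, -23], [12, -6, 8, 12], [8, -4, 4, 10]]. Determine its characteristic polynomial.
χ_A(x) = (x - 2)^4

xI - A = [[x + 20, -11, 11, 22], [18, x - 10, 7, 23], [-12, 6, x - 8, -12], [-8, 4, -4, x - 10]].

Expanding det(xI - A) along the first row:
det(xI - A) = + (x + 20)·det([[x - 10, 7, 23], [6, x - 8, -12], [4, -4, x - 10]]) - (-11)·det([[18, 7, 23], [-12, x - 8, -12], [-8, -4, x - 10]]) + (11)·det([[18, x - 10, 23], [-12, 6, -12], [-8, 4, x - 10]]) - (22)·det([[18, x - 10, 7], [-12, 6, x - 8], [-8, 4, -4]]).

Evaluating gives χ_A(x) = x^4 - 8x^3 + 24x^2 - 32x + 16 = (x - 2)^4.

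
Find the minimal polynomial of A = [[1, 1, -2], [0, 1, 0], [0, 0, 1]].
The characteristic polynomial factors as (x - 1)^3. The minimal polynomial is ∏(x - λ)^{k_λ} where k_λ is the size of the largest Jordan block at λ.

For λ = 1: rank(A - I) = 1, and the largest Jordan block has size 2 (the smallest k with rank((A - I)^k) = rank((A - I)^(k+1))).

So m_A(x) = (x - 1)^2.

m_A(x) = (x - 1)^2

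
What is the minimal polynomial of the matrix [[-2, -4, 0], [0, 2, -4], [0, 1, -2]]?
m_A(x) = x^2(x + 2)

The characteristic polynomial factors as x^2(x + 2). The minimal polynomial is ∏(x - λ)^{k_λ} where k_λ is the size of the largest Jordan block at λ.

For λ = -2: rank(A + 2I) = 2, and the largest Jordan block has size 1 (the smallest k with rank((A + 2I)^k) = rank((A + 2I)^(k+1))).
For λ = 0: rank(A) = 2, and the largest Jordan block has size 2 (the smallest k with rank(A^k) = rank(A^(k+1))).

So m_A(x) = x^2(x + 2).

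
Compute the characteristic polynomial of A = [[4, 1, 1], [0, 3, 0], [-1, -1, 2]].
χ_A(x) = (x - 3)^3

xI - A = [[x - 4, -1, -1], [0, x - 3, 0], [1, 1, x - 2]].

Expanding det(xI - A) along the first row:
det(xI - A) = + (x - 4)·det([[x - 3, 0], [1, x - 2]]) - (-1)·det([[0, 0], [1, x - 2]]) + (-1)·det([[0, x - 3], [1, 1]]).

Evaluating gives χ_A(x) = x^3 - 9x^2 + 27x - 27 = (x - 3)^3.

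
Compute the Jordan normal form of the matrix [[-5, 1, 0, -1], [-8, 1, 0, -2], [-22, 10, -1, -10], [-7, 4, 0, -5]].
J = [[-4, 1, 0, 0], [0, -4, 0, 0], [0, 0, -1, 0], [0, 0, 0, -1]]

The characteristic polynomial is det(xI - A) = (x + 1)^2(x + 4)^2, so the eigenvalues are -4 (algebraic multiplicity 2), -1 (algebraic multiplicity 2).

For λ = -4: rank(A + 4I) = 3, rank((A + 4I)^2) = 2. The eigenspace has dimension 4 - 3 = 1, so there is 1 Jordan block; the rank sequence gives block sizes [2].

For λ = -1: rank(A + I) = 2. The eigenspace has dimension 4 - 2 = 2, so there are 2 Jordan blocks; the rank sequence gives block sizes [1, 1].

Assembling the blocks gives the Jordan form J above.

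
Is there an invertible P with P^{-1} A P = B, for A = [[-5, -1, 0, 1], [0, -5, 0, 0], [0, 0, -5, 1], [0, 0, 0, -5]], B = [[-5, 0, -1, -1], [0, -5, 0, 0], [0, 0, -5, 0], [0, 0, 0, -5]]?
No.

Both have characteristic polynomial (x + 5)^4 and minimal polynomial (x + 5)^2. But rank(A + 5I) = 2 for A while rank(B + 5I) = 1 for B, so the number of Jordan blocks at λ = -5 differs. A and B are not similar.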